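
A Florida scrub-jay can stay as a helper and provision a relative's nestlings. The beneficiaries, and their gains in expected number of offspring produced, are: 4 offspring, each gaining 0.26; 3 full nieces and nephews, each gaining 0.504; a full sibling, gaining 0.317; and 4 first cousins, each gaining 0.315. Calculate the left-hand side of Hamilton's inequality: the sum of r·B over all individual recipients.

1.214

r to an offspring = 1/2 (one parent–offspring link: r = (1/2)^1 = 1/2).
r to a full niece or nephew = 1/4 (full aunt/uncle↔niece/nephew: two paths of length 3 through the shared grandparent pair: r = 2·(1/2)^3 = 1/4).
r to a full sibling = 1/2 (full sibs share both parents — two paths of length 2: r = 2·(1/2)^2 = 1/2).
r to a first cousin = 1/8 (first cousins share one grandparent pair — two paths of length 4: r = 2·(1/2)^4 = 1/8).
Summing one r·B term per recipient: 4·0.5·0.26 + 3·0.25·0.504 + 1·0.5·0.317 + 4·0.125·0.315 = 1.214.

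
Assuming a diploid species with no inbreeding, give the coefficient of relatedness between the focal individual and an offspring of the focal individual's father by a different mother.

0.25

Each parent–offspring link contributes a factor of 1/2, and independent paths through distinct common ancestors add.
Half-sibs share one parent — one path of length 2: r = (1/2)^2 = 1/4.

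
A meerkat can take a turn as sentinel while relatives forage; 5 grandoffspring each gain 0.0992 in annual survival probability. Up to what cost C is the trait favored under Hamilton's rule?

0.124

r to a grandoffspring = 1/4 (two parent–offspring links: r = (1/2)^2 = 1/4).
Hamilton's rule: n·r·B > C, so the trait is favored while C < n·r·B = 5·0.25·0.0992 = 0.124.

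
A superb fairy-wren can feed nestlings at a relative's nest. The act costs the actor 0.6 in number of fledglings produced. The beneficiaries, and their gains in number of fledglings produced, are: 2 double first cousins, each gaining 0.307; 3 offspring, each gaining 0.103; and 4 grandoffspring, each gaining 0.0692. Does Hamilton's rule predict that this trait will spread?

Hamilton's rule: the trait is favored when the sum of r·B over every recipient exceeds the actor's cost C.
r to a double first cousin = 0.25 (double first cousins share both grandparent pairs — four paths of length 4: r = 4·(1/2)^4 = 1/4).
r to an offspring = 1/2 (one parent–offspring link: r = (1/2)^1 = 1/2).
r to a grandoffspring = 1/4 (two parent–offspring links: r = (1/2)^2 = 1/4).
Summing one r·B term per recipient: 2·0.25·0.307 + 3·0.5·0.103 + 4·0.25·0.0692 = 0.3772.
0.3772 < 0.6: the indirect benefit is less than the cost.

No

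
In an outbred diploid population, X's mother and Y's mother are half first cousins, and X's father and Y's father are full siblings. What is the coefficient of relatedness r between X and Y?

0.140625

Wright's path rule: contributions from independent ancestry routes add.
X and Y are related in two ways: half second cousins through their mothers (r = 1/64) and first cousins through their fathers (r = 1/8).
r = 1/64 + 1/8 = 0.140625.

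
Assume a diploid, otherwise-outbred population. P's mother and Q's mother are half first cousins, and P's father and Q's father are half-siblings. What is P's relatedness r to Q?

Independent pedigree routes through distinct common ancestors add.
P and Q are related in two ways: half second cousins through their mothers (r = 1/64) and half first cousins through their fathers (r = 1/16).
r = 1/64 + 1/16 = 0.078125.

0.078125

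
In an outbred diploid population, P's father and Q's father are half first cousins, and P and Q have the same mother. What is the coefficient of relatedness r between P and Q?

Independent pedigree routes through distinct common ancestors add.
P and Q are related in two ways: half second cousins through their fathers (r = 1/64) and half-sibs through their shared mother (r = 1/4).
r = 1/64 + 1/4 = 0.265625.

0.265625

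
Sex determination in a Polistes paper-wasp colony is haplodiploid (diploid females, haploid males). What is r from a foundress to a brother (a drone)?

Her haploid brother carries none of their father's genes and a random half of their mother's genome; that half matches the maternal half of her own genome with probability 1/2: r = 1/2 · 1/2 = 1/4.

0.25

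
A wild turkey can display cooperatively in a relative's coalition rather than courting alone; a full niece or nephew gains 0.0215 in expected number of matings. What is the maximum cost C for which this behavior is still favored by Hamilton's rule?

r to a full niece or nephew = 1/4 (full aunt/uncle↔niece/nephew: two paths of length 3 through the shared grandparent pair: r = 2·(1/2)^3 = 1/4).
Hamilton's rule: n·r·B > C, so the trait is favored while C < n·r·B = 1·0.25·0.0215 = 0.005375.

0.005375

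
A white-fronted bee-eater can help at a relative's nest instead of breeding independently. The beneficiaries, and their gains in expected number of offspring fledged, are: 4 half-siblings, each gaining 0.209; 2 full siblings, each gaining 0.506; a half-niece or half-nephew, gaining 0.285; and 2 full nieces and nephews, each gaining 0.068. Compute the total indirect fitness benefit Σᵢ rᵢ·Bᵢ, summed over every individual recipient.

r to a half-sibling = 0.25 (half-sibs share one parent — one path of length 2: r = (1/2)^2 = 1/4).
r to a full sibling = 1/2 (full sibs share both parents — two paths of length 2: r = 2·(1/2)^2 = 1/2).
r to a half-niece or half-nephew = 0.125 (half-aunt/uncle↔niece/nephew: one path of length 3: r = (1/2)^3 = 1/8).
r to a full niece or nephew = 1/4 (full aunt/uncle↔niece/nephew: two paths of length 3 through the shared grandparent pair: r = 2·(1/2)^3 = 1/4).
Summing one r·B term per recipient: 4·0.25·0.209 + 2·0.5·0.506 + 1·0.125·0.285 + 2·0.25·0.068 = 0.784625.

0.784625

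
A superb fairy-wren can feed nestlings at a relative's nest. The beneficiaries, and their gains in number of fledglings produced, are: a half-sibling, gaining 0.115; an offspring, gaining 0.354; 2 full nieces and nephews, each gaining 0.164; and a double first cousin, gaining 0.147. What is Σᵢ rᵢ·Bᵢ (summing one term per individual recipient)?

0.3245

r to a half-sibling = 1/4 (half-sibs share one parent — one path of length 2: r = (1/2)^2 = 1/4).
r to an offspring = 1/2 (one parent–offspring link: r = (1/2)^1 = 1/2).
r to a full niece or nephew = 1/4 (full aunt/uncle↔niece/nephew: two paths of length 3 through the shared grandparent pair: r = 2·(1/2)^3 = 1/4).
r to a double first cousin = 0.25 (double first cousins share both grandparent pairs — four paths of length 4: r = 4·(1/2)^4 = 1/4).
Summing one r·B term per recipient: 1·0.25·0.115 + 1·0.5·0.354 + 2·0.25·0.164 + 1·0.25·0.147 = 0.3245.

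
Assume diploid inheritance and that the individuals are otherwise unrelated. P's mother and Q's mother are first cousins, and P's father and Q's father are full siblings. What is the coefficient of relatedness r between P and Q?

0.15625

Wright's path rule: contributions from independent ancestry routes add.
P and Q are related in two ways: second cousins through their mothers (r = 1/32) and first cousins through their fathers (r = 1/8).
r = 1/32 + 1/8 = 0.15625.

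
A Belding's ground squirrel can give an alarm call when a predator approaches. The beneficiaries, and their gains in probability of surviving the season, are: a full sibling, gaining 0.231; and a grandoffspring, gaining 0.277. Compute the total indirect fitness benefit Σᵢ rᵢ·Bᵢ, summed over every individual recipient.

r to a full sibling = 1/2 (full sibs share both parents — two paths of length 2: r = 2·(1/2)^2 = 1/2).
r to a grandoffspring = 0.25 (two parent–offspring links: r = (1/2)^2 = 1/4).
Summing one r·B term per recipient: 1·0.5·0.231 + 1·0.25·0.277 = 0.18475.

0.18475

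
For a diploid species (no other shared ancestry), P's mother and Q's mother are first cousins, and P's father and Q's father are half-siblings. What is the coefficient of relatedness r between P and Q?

Wright's path rule: contributions from independent ancestry routes add.
P and Q are related in two ways: second cousins through their mothers (r = 1/32) and half first cousins through their fathers (r = 1/16).
r = 1/32 + 1/16 = 3/32 = 0.09375.

0.09375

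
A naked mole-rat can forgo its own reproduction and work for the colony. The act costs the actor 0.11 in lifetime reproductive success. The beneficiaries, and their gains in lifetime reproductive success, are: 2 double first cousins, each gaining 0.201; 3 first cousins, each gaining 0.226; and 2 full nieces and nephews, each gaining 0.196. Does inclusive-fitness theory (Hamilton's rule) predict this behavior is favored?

Hamilton's rule: the trait is favored when the sum of r·B over every recipient exceeds the actor's cost C.
r to a double first cousin = 1/4 (double first cousins share both grandparent pairs — four paths of length 4: r = 4·(1/2)^4 = 1/4).
r to a first cousin = 0.125 (first cousins share one grandparent pair — two paths of length 4: r = 2·(1/2)^4 = 1/8).
r to a full niece or nephew = 0.25 (full aunt/uncle↔niece/nephew: two paths of length 3 through the shared grandparent pair: r = 2·(1/2)^3 = 1/4).
Summing one r·B term per recipient: 2·0.25·0.201 + 3·0.125·0.226 + 2·0.25·0.196 = 0.28325.
0.28325 > 0.11: the indirect benefit exceeds the cost.

Yes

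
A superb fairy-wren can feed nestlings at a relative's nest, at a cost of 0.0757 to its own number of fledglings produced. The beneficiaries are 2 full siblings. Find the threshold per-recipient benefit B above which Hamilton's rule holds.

0.0757

r to a full sibling = 0.5 (full sibs share both parents — two paths of length 2: r = 2·(1/2)^2 = 1/2).
Hamilton's rule with n recipients of equal r: n·r·B > C, so B > C/(n·r) = 0.0757/(2·0.5) = 0.0757.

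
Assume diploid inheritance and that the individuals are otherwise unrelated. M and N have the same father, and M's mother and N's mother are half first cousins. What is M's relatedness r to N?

0.265625

Independent pedigree routes through distinct common ancestors add.
M and N are related in two ways: half-sibs through their shared father (r = 1/4) and half second cousins through their mothers (r = 1/64).
r = 1/4 + 1/64 = 0.265625.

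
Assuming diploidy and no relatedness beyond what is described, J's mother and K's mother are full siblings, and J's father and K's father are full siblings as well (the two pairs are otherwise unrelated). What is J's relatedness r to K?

Wright's path rule: contributions from independent ancestry routes add.
J and K are related in two ways: first cousins through their mothers (r = 1/8) and first cousins through their fathers (r = 1/8) — i.e. double first cousins.
r = 1/8 + 1/8 = 1/4 = 0.25.

0.25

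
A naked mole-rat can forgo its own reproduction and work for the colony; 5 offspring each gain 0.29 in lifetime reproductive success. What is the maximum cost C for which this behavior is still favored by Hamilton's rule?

0.725

r to an offspring = 0.5 (one parent–offspring link: r = (1/2)^1 = 1/2).
Hamilton's rule: n·r·B > C, so the trait is favored while C < n·r·B = 5·0.5·0.29 = 0.725.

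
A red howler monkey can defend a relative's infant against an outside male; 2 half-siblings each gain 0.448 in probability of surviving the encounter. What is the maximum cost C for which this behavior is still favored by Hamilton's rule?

0.224

r to a half-sibling = 0.25 (half-sibs share one parent — one path of length 2: r = (1/2)^2 = 1/4).
Hamilton's rule: n·r·B > C, so the trait is favored while C < n·r·B = 2·0.25·0.448 = 0.224.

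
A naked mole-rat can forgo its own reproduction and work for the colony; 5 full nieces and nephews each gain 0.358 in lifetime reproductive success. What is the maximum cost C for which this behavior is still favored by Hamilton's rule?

0.4475

r to a full niece or nephew = 1/4 (full aunt/uncle↔niece/nephew: two paths of length 3 through the shared grandparent pair: r = 2·(1/2)^3 = 1/4).
Hamilton's rule: n·r·B > C, so the trait is favored while C < n·r·B = 5·0.25·0.358 = 0.4475.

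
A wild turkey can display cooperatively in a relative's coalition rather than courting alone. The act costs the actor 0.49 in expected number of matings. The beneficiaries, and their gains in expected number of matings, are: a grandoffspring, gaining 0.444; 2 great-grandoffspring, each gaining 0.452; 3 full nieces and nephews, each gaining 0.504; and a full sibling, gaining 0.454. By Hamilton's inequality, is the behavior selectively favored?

Hamilton's rule: the trait is favored when the sum of r·B over every recipient exceeds the actor's cost C.
r to a grandoffspring = 0.25 (two parent–offspring links: r = (1/2)^2 = 1/4).
r to a great-grandoffspring = 1/8 (three parent–offspring links: r = (1/2)^3 = 1/8).
r to a full niece or nephew = 0.25 (full aunt/uncle↔niece/nephew: two paths of length 3 through the shared grandparent pair: r = 2·(1/2)^3 = 1/4).
r to a full sibling = 1/2 (full sibs share both parents — two paths of length 2: r = 2·(1/2)^2 = 1/2).
Summing one r·B term per recipient: 1·0.25·0.444 + 2·0.125·0.452 + 3·0.25·0.504 + 1·0.5·0.454 = 0.829.
0.829 > 0.49: the indirect benefit exceeds the cost.

Yes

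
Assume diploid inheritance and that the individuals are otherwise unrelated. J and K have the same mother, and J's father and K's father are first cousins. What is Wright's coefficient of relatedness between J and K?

Wright's path rule: contributions from independent ancestry routes add.
J and K are related in two ways: half-sibs through their shared mother (r = 1/4) and second cousins through their fathers (r = 1/32).
r = 1/4 + 1/32 = 0.28125.

0.28125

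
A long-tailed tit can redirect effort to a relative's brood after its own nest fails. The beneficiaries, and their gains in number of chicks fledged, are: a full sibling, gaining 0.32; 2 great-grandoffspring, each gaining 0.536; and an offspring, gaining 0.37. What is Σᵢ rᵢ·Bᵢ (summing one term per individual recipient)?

r to a full sibling = 0.5 (full sibs share both parents — two paths of length 2: r = 2·(1/2)^2 = 1/2).
r to a great-grandoffspring = 1/8 (three parent–offspring links: r = (1/2)^3 = 1/8).
r to an offspring = 1/2 (one parent–offspring link: r = (1/2)^1 = 1/2).
Summing one r·B term per recipient: 1·0.5·0.32 + 2·0.125·0.536 + 1·0.5·0.37 = 0.479.

0.479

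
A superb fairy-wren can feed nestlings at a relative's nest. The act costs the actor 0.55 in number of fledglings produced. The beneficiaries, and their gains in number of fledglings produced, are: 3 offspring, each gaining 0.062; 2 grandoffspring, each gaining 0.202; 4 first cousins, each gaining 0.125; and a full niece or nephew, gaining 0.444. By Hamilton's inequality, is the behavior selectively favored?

Hamilton's rule: the trait is favored when the sum of r·B over every recipient exceeds the actor's cost C.
r to an offspring = 1/2 (one parent–offspring link: r = (1/2)^1 = 1/2).
r to a grandoffspring = 1/4 (two parent–offspring links: r = (1/2)^2 = 1/4).
r to a first cousin = 1/8 (first cousins share one grandparent pair — two paths of length 4: r = 2·(1/2)^4 = 1/8).
r to a full niece or nephew = 1/4 (full aunt/uncle↔niece/nephew: two paths of length 3 through the shared grandparent pair: r = 2·(1/2)^3 = 1/4).
Summing one r·B term per recipient: 3·0.5·0.062 + 2·0.25·0.202 + 4·0.125·0.125 + 1·0.25·0.444 = 0.3675.
0.3675 < 0.55: the indirect benefit is less than the cost.

No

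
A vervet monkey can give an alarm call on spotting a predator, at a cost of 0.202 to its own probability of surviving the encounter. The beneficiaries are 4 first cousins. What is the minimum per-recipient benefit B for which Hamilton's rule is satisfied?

r to a first cousin = 1/8 (first cousins share one grandparent pair — two paths of length 4: r = 2·(1/2)^4 = 1/8).
Hamilton's rule with n recipients of equal r: n·r·B > C, so B > C/(n·r) = 0.202/(4·0.125) = 0.404.

0.404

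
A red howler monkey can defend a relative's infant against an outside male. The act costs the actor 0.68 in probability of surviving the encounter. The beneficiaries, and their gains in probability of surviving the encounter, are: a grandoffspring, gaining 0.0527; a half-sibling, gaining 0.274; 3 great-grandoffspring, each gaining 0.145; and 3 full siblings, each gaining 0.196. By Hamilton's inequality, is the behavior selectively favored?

No

Hamilton's rule: the trait is favored when the sum of r·B over every recipient exceeds the actor's cost C.
r to a grandoffspring = 0.25 (two parent–offspring links: r = (1/2)^2 = 1/4).
r to a half-sibling = 1/4 (half-sibs share one parent — one path of length 2: r = (1/2)^2 = 1/4).
r to a great-grandoffspring = 0.125 (three parent–offspring links: r = (1/2)^3 = 1/8).
r to a full sibling = 0.5 (full sibs share both parents — two paths of length 2: r = 2·(1/2)^2 = 1/2).
Summing one r·B term per recipient: 1·0.25·0.0527 + 1·0.25·0.274 + 3·0.125·0.145 + 3·0.5·0.196 = 0.43005.
0.43005 < 0.68: the indirect benefit is less than the cost.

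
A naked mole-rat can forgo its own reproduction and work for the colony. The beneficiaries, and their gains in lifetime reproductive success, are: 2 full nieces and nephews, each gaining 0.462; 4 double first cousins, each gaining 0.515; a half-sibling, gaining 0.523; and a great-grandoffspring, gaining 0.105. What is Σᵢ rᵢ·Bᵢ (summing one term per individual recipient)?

0.889875

r to a full niece or nephew = 0.25 (full aunt/uncle↔niece/nephew: two paths of length 3 through the shared grandparent pair: r = 2·(1/2)^3 = 1/4).
r to a double first cousin = 1/4 (double first cousins share both grandparent pairs — four paths of length 4: r = 4·(1/2)^4 = 1/4).
r to a half-sibling = 0.25 (half-sibs share one parent — one path of length 2: r = (1/2)^2 = 1/4).
r to a great-grandoffspring = 0.125 (three parent–offspring links: r = (1/2)^3 = 1/8).
Summing one r·B term per recipient: 2·0.25·0.462 + 4·0.25·0.515 + 1·0.25·0.523 + 1·0.125·0.105 = 0.889875.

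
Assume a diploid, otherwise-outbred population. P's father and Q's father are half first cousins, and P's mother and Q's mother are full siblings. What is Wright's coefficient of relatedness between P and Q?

0.140625

Relatedness sums over independent paths through distinct common ancestors.
P and Q are related in two ways: half second cousins through their fathers (r = 1/64) and first cousins through their mothers (r = 1/8).
r = 1/64 + 1/8 = 0.140625.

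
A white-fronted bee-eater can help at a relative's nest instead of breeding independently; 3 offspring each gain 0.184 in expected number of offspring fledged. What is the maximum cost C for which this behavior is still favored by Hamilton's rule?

0.276

r to an offspring = 1/2 (one parent–offspring link: r = (1/2)^1 = 1/2).
Hamilton's rule: n·r·B > C, so the trait is favored while C < n·r·B = 3·0.5·0.184 = 0.276.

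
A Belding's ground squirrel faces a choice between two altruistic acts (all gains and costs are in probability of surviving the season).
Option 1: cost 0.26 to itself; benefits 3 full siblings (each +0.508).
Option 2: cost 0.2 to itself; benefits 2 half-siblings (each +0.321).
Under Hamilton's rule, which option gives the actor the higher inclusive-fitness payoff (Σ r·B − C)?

Option 1: r to a full sibling = 0.5.
Option 1: Σ r·B − C = (3·0.5·0.508) − 0.26 = 0.502.
Option 2: r to a half-sibling = 0.25.
Option 2: Σ r·B − C = (2·0.25·0.321) − 0.2 = -0.0395.
Option 1 has the higher net inclusive-fitness payoff.

Option 1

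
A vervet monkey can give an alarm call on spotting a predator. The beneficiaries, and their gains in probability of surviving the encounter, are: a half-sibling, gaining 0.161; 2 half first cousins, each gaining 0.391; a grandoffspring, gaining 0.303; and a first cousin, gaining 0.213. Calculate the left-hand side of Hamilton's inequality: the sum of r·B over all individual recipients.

0.1915

r to a half-sibling = 0.25 (half-sibs share one parent — one path of length 2: r = (1/2)^2 = 1/4).
r to a half first cousin = 1/16 (half first cousins share one grandparent — one path of length 4: r = (1/2)^4 = 1/16).
r to a grandoffspring = 0.25 (two parent–offspring links: r = (1/2)^2 = 1/4).
r to a first cousin = 0.125 (first cousins share one grandparent pair — two paths of length 4: r = 2·(1/2)^4 = 1/8).
Summing one r·B term per recipient: 1·0.25·0.161 + 2·0.0625·0.391 + 1·0.25·0.303 + 1·0.125·0.213 = 0.1915.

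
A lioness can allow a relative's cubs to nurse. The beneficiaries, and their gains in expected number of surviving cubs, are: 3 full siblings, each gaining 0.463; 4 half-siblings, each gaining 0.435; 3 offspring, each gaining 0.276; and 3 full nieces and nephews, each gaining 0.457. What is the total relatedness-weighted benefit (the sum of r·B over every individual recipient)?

r to a full sibling = 1/2 (full sibs share both parents — two paths of length 2: r = 2·(1/2)^2 = 1/2).
r to a half-sibling = 0.25 (half-sibs share one parent — one path of length 2: r = (1/2)^2 = 1/4).
r to an offspring = 1/2 (one parent–offspring link: r = (1/2)^1 = 1/2).
r to a full niece or nephew = 1/4 (full aunt/uncle↔niece/nephew: two paths of length 3 through the shared grandparent pair: r = 2·(1/2)^3 = 1/4).
Summing one r·B term per recipient: 3·0.5·0.463 + 4·0.25·0.435 + 3·0.5·0.276 + 3·0.25·0.457 = 1.88625.

1.88625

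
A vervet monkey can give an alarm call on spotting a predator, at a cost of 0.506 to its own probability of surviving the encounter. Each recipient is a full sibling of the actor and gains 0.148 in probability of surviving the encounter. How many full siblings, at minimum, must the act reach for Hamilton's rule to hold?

r to a full sibling = 0.5 (full sibs share both parents — two paths of length 2: r = 2·(1/2)^2 = 1/2).
Hamilton's rule: n·r·B > C  ⇒  n > C/(r·B) = 0.506/(0.5·0.148) = 6.838.
The smallest integer exceeding 6.838 is 7.

7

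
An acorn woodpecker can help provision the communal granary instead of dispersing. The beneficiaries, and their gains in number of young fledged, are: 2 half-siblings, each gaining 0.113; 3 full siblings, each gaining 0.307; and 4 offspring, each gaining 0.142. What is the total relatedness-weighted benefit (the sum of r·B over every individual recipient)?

0.801

r to a half-sibling = 1/4 (half-sibs share one parent — one path of length 2: r = (1/2)^2 = 1/4).
r to a full sibling = 1/2 (full sibs share both parents — two paths of length 2: r = 2·(1/2)^2 = 1/2).
r to an offspring = 1/2 (one parent–offspring link: r = (1/2)^1 = 1/2).
Summing one r·B term per recipient: 2·0.25·0.113 + 3·0.5·0.307 + 4·0.5·0.142 = 0.801.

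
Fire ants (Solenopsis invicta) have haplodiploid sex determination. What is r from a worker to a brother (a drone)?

0.25

Her haploid brother carries none of their father's genes and a random half of their mother's genome; that half matches the maternal half of her own genome with probability 1/2: r = 1/2 · 1/2 = 1/4.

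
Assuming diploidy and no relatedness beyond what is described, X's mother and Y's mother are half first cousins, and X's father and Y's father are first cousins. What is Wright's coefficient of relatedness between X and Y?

Wright's path rule: contributions from independent ancestry routes add.
X and Y are related in two ways: half second cousins through their mothers (r = 1/64) and second cousins through their fathers (r = 1/32).
r = 1/64 + 1/32 = 3/64 = 0.046875.

0.046875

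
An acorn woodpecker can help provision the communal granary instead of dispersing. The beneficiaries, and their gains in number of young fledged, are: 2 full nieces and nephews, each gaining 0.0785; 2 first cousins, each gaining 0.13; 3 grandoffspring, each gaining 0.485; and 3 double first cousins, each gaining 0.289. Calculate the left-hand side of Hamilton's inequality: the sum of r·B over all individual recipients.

0.65225

r to a full niece or nephew = 1/4 (full aunt/uncle↔niece/nephew: two paths of length 3 through the shared grandparent pair: r = 2·(1/2)^3 = 1/4).
r to a first cousin = 1/8 (first cousins share one grandparent pair — two paths of length 4: r = 2·(1/2)^4 = 1/8).
r to a grandoffspring = 1/4 (two parent–offspring links: r = (1/2)^2 = 1/4).
r to a double first cousin = 0.25 (double first cousins share both grandparent pairs — four paths of length 4: r = 4·(1/2)^4 = 1/4).
Summing one r·B term per recipient: 2·0.25·0.0785 + 2·0.125·0.13 + 3·0.25·0.485 + 3·0.25·0.289 = 0.65225.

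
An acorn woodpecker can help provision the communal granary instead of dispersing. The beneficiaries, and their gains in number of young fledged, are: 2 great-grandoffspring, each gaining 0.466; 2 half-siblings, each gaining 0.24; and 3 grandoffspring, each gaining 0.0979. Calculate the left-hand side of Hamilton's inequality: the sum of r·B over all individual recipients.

0.309925

r to a great-grandoffspring = 1/8 (three parent–offspring links: r = (1/2)^3 = 1/8).
r to a half-sibling = 1/4 (half-sibs share one parent — one path of length 2: r = (1/2)^2 = 1/4).
r to a grandoffspring = 1/4 (two parent–offspring links: r = (1/2)^2 = 1/4).
Summing one r·B term per recipient: 2·0.125·0.466 + 2·0.25·0.24 + 3·0.25·0.0979 = 0.309925.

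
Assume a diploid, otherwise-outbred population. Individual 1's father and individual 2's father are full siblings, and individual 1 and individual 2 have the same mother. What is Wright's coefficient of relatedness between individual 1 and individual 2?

With two independent routes of shared ancestry, r is the sum of the two contributions.
Individual 1 and individual 2 are related in two ways: first cousins through their fathers (r = 1/8) and half-sibs through their shared mother (r = 1/4).
r = 1/8 + 1/4 = 3/8 = 0.375.

0.375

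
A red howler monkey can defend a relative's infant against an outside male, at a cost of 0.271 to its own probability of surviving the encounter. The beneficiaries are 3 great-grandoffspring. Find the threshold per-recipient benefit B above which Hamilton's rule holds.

r to a great-grandoffspring = 1/8 (three parent–offspring links: r = (1/2)^3 = 1/8).
Hamilton's rule with n recipients of equal r: n·r·B > C, so B > C/(n·r) = 0.271/(3·0.125) = 0.7227.

0.7227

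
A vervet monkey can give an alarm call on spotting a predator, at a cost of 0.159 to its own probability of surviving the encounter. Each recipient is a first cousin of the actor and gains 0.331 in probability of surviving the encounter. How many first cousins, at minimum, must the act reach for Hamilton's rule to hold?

r to a first cousin = 1/8 (first cousins share one grandparent pair — two paths of length 4: r = 2·(1/2)^4 = 1/8).
Hamilton's rule: n·r·B > C  ⇒  n > C/(r·B) = 0.159/(0.125·0.331) = 3.843.
The smallest integer exceeding 3.843 is 4.

4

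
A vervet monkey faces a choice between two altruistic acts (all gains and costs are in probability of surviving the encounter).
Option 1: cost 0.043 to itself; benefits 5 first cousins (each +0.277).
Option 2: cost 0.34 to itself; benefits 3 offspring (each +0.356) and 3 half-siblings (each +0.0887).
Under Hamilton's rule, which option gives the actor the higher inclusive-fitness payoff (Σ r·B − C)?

Option 1: r to a first cousin = 0.125.
Option 1: Σ r·B − C = (5·0.125·0.277) − 0.043 = 0.130125.
Option 2: r to an offspring = 0.5.
Option 2: r to a half-sibling = 0.25.
Option 2: Σ r·B − C = (3·0.5·0.356 + 3·0.25·0.0887) − 0.34 = 0.260525.
Option 2 has the higher net inclusive-fitness payoff.

Option 2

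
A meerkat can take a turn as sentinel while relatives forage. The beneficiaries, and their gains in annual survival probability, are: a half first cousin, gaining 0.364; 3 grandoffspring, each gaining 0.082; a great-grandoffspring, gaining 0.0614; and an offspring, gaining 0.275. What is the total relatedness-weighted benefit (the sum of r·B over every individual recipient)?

0.229425

r to a half first cousin = 1/16 (half first cousins share one grandparent — one path of length 4: r = (1/2)^4 = 1/16).
r to a grandoffspring = 0.25 (two parent–offspring links: r = (1/2)^2 = 1/4).
r to a great-grandoffspring = 1/8 (three parent–offspring links: r = (1/2)^3 = 1/8).
r to an offspring = 1/2 (one parent–offspring link: r = (1/2)^1 = 1/2).
Summing one r·B term per recipient: 1·0.0625·0.364 + 3·0.25·0.082 + 1·0.125·0.0614 + 1·0.5·0.275 = 0.229425.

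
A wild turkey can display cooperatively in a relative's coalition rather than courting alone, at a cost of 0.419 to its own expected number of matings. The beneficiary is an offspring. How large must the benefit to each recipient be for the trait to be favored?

r to an offspring = 1/2 (one parent–offspring link: r = (1/2)^1 = 1/2).
Hamilton's rule with n recipients of equal r: n·r·B > C, so B > C/(n·r) = 0.419/(1·0.5) = 0.838.

0.838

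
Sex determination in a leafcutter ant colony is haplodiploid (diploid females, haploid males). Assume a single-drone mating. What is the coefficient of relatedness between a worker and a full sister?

Haplodiploid full sisters inherit their father's entire haploid genome identically (contributing 1/2) and on average half of their mother's contribution (1/2 · 1/2 = 1/4); r = 1/2 + 1/4 = 3/4.

0.75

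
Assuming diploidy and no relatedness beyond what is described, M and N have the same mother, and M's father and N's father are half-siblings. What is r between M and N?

Wright's path rule: contributions from independent ancestry routes add.
M and N are related in two ways: half-sibs through their shared mother (r = 1/4) and half first cousins through their fathers (r = 1/16).
r = 1/4 + 1/16 = 0.3125.

0.3125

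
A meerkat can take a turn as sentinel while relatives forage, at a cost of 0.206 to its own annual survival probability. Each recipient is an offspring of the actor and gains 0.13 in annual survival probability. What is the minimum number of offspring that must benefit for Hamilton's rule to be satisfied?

r to an offspring = 0.5 (one parent–offspring link: r = (1/2)^1 = 1/2).
Hamilton's rule: n·r·B > C  ⇒  n > C/(r·B) = 0.206/(0.5·0.13) = 3.169.
The smallest integer exceeding 3.169 is 4.

4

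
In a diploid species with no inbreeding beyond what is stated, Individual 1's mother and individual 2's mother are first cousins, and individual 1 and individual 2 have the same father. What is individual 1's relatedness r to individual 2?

0.28125

Independent pedigree routes through distinct common ancestors add.
Individual 1 and individual 2 are related in two ways: second cousins through their mothers (r = 1/32) and half-sibs through their shared father (r = 1/4).
r = 1/32 + 1/4 = 9/32 = 0.28125.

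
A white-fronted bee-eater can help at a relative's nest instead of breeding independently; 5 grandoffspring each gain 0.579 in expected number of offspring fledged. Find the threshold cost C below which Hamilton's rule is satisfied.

0.72375

r to a grandoffspring = 1/4 (two parent–offspring links: r = (1/2)^2 = 1/4).
Hamilton's rule: n·r·B > C, so the trait is favored while C < n·r·B = 5·0.25·0.579 = 0.72375.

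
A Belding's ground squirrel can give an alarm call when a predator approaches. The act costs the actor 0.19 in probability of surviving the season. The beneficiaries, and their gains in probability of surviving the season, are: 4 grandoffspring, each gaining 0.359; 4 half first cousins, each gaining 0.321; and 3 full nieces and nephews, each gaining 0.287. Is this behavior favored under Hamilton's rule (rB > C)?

Hamilton's rule: the trait is favored when the sum of r·B over every recipient exceeds the actor's cost C.
r to a grandoffspring = 0.25 (two parent–offspring links: r = (1/2)^2 = 1/4).
r to a half first cousin = 0.0625 (half first cousins share one grandparent — one path of length 4: r = (1/2)^4 = 1/16).
r to a full niece or nephew = 0.25 (full aunt/uncle↔niece/nephew: two paths of length 3 through the shared grandparent pair: r = 2·(1/2)^3 = 1/4).
Summing one r·B term per recipient: 4·0.25·0.359 + 4·0.0625·0.321 + 3·0.25·0.287 = 0.6545.
0.6545 > 0.19: the indirect benefit exceeds the cost.

Yes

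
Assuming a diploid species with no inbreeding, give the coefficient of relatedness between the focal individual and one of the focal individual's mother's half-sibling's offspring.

0.0625

Each parent–offspring link contributes a factor of 1/2, and independent paths through distinct common ancestors add.
Half first cousins share one grandparent — one path of length 4: r = (1/2)^4 = 1/16.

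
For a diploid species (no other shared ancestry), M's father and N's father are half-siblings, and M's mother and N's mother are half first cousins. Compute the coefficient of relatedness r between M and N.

Relatedness sums over independent paths through distinct common ancestors.
M and N are related in two ways: half first cousins through their fathers (r = 1/16) and half second cousins through their mothers (r = 1/64).
r = 1/16 + 1/64 = 0.078125.

0.078125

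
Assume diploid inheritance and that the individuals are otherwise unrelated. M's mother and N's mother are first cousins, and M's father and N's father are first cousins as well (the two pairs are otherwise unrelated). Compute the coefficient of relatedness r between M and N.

Relatedness sums over independent paths through distinct common ancestors.
M and N are related in two ways: second cousins through their mothers (r = 1/32) and second cousins through their fathers (r = 1/32).
r = 1/32 + 1/32 = 1/16 = 0.0625.

0.0625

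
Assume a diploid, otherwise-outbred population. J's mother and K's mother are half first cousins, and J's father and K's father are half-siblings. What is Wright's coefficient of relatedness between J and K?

Wright's path rule: contributions from independent ancestry routes add.
J and K are related in two ways: half second cousins through their mothers (r = 1/64) and half first cousins through their fathers (r = 1/16).
r = 1/64 + 1/16 = 0.078125.

0.078125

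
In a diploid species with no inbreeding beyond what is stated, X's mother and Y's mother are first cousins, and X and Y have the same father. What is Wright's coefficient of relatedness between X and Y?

0.28125

With two independent routes of shared ancestry, r is the sum of the two contributions.
X and Y are related in two ways: second cousins through their mothers (r = 1/32) and half-sibs through their shared father (r = 1/4).
r = 1/32 + 1/4 = 0.28125.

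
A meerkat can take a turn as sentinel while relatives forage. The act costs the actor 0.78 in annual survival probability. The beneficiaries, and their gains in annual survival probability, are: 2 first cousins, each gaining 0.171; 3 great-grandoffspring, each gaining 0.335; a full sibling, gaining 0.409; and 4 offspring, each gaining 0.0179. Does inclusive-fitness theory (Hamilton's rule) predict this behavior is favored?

No

Hamilton's rule: the trait is favored when the sum of r·B over every recipient exceeds the actor's cost C.
r to a first cousin = 0.125 (first cousins share one grandparent pair — two paths of length 4: r = 2·(1/2)^4 = 1/8).
r to a great-grandoffspring = 0.125 (three parent–offspring links: r = (1/2)^3 = 1/8).
r to a full sibling = 0.5 (full sibs share both parents — two paths of length 2: r = 2·(1/2)^2 = 1/2).
r to an offspring = 1/2 (one parent–offspring link: r = (1/2)^1 = 1/2).
Summing one r·B term per recipient: 2·0.125·0.171 + 3·0.125·0.335 + 1·0.5·0.409 + 4·0.5·0.0179 = 0.408675.
0.408675 < 0.78: the indirect benefit is less than the cost.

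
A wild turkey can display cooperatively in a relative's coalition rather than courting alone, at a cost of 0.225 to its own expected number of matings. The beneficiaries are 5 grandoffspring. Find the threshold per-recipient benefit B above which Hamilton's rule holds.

r to a grandoffspring = 1/4 (two parent–offspring links: r = (1/2)^2 = 1/4).
Hamilton's rule with n recipients of equal r: n·r·B > C, so B > C/(n·r) = 0.225/(5·0.25) = 0.18.

0.18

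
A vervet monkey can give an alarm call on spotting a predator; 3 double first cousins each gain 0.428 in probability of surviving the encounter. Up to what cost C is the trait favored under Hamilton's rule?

0.321

r to a double first cousin = 0.25 (double first cousins share both grandparent pairs — four paths of length 4: r = 4·(1/2)^4 = 1/4).
Hamilton's rule: n·r·B > C, so the trait is favored while C < n·r·B = 3·0.25·0.428 = 0.321.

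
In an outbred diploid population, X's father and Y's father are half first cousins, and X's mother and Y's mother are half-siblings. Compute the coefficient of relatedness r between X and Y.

Independent pedigree routes through distinct common ancestors add.
X and Y are related in two ways: half second cousins through their fathers (r = 1/64) and half first cousins through their mothers (r = 1/16).
r = 1/64 + 1/16 = 5/64 = 0.078125.

0.078125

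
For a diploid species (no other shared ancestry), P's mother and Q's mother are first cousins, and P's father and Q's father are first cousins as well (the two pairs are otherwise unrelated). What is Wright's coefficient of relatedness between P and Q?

Wright's path rule: contributions from independent ancestry routes add.
P and Q are related in two ways: second cousins through their mothers (r = 1/32) and second cousins through their fathers (r = 1/32).
r = 1/32 + 1/32 = 0.0625.

0.0625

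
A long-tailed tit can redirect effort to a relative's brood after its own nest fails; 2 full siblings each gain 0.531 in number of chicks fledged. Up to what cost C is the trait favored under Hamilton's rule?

r to a full sibling = 0.5 (full sibs share both parents — two paths of length 2: r = 2·(1/2)^2 = 1/2).
Hamilton's rule: n·r·B > C, so the trait is favored while C < n·r·B = 2·0.5·0.531 = 0.531.

0.531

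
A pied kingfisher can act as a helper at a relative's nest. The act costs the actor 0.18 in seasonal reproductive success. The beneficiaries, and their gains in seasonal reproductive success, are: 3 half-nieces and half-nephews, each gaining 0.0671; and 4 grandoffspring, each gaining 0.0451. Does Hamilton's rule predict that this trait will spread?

Hamilton's rule: the trait is favored when the sum of r·B over every recipient exceeds the actor's cost C.
r to a half-niece or half-nephew = 1/8 (half-aunt/uncle↔niece/nephew: one path of length 3: r = (1/2)^3 = 1/8).
r to a grandoffspring = 0.25 (two parent–offspring links: r = (1/2)^2 = 1/4).
Summing one r·B term per recipient: 3·0.125·0.0671 + 4·0.25·0.0451 = 0.0702625.
0.0702625 < 0.18: the indirect benefit is less than the cost.

No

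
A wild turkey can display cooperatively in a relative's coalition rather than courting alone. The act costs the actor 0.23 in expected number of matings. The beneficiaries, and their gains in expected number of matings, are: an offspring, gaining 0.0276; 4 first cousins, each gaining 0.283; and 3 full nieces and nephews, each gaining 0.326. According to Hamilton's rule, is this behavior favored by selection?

Hamilton's rule: the trait is favored when the sum of r·B over every recipient exceeds the actor's cost C.
r to an offspring = 1/2 (one parent–offspring link: r = (1/2)^1 = 1/2).
r to a first cousin = 1/8 (first cousins share one grandparent pair — two paths of length 4: r = 2·(1/2)^4 = 1/8).
r to a full niece or nephew = 0.25 (full aunt/uncle↔niece/nephew: two paths of length 3 through the shared grandparent pair: r = 2·(1/2)^3 = 1/4).
Summing one r·B term per recipient: 1·0.5·0.0276 + 4·0.125·0.283 + 3·0.25·0.326 = 0.3998.
0.3998 > 0.23: the indirect benefit exceeds the cost.

Yes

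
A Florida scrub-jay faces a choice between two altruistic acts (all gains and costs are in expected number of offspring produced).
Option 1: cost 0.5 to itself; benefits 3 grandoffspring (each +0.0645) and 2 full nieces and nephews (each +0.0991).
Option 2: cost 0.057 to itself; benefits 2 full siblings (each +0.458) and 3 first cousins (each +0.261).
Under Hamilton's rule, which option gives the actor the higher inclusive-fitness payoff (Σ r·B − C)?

Option 1: r to a grandoffspring = 0.25.
Option 1: r to a full niece or nephew = 0.25.
Option 1: Σ r·B − C = (3·0.25·0.0645 + 2·0.25·0.0991) − 0.5 = -0.402075.
Option 2: r to a full sibling = 0.5.
Option 2: r to a first cousin = 0.125.
Option 2: Σ r·B − C = (2·0.5·0.458 + 3·0.125·0.261) − 0.057 = 0.498875.
Option 2 has the higher net inclusive-fitness payoff.

Option 2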